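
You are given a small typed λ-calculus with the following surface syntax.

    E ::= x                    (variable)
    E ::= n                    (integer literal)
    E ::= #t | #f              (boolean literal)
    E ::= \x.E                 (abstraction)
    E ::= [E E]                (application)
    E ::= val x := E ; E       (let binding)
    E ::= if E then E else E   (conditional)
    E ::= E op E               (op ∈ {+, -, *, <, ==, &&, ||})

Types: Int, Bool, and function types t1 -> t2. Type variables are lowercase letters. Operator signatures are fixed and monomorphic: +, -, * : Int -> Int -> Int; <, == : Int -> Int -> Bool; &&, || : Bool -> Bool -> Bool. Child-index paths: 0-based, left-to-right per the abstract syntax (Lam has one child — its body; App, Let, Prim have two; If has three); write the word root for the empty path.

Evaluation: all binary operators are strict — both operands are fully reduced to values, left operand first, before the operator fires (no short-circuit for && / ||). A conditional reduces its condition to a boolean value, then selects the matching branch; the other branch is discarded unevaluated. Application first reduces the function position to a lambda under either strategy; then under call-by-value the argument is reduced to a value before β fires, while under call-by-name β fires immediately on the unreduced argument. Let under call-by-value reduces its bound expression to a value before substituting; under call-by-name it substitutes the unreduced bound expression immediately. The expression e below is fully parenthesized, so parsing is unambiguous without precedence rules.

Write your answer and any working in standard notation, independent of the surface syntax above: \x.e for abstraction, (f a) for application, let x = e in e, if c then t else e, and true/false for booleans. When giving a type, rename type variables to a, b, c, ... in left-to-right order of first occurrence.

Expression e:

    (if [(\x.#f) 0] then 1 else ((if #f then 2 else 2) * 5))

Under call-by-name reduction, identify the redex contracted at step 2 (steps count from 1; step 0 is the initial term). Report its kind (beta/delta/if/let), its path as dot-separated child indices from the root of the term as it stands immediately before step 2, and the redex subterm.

Derivation:
step 0: (if ((\x.false) 0) then 1 else ((if false then 2 else 2) * 5))
step 1: [beta@0] (if false then 1 else ((if false then 2 else 2) * 5))
step 2: [if@root] ((if false then 2 else 2) * 5)

Answer: if at root : (if false then 1 else ((if false then 2 else 2) * 5))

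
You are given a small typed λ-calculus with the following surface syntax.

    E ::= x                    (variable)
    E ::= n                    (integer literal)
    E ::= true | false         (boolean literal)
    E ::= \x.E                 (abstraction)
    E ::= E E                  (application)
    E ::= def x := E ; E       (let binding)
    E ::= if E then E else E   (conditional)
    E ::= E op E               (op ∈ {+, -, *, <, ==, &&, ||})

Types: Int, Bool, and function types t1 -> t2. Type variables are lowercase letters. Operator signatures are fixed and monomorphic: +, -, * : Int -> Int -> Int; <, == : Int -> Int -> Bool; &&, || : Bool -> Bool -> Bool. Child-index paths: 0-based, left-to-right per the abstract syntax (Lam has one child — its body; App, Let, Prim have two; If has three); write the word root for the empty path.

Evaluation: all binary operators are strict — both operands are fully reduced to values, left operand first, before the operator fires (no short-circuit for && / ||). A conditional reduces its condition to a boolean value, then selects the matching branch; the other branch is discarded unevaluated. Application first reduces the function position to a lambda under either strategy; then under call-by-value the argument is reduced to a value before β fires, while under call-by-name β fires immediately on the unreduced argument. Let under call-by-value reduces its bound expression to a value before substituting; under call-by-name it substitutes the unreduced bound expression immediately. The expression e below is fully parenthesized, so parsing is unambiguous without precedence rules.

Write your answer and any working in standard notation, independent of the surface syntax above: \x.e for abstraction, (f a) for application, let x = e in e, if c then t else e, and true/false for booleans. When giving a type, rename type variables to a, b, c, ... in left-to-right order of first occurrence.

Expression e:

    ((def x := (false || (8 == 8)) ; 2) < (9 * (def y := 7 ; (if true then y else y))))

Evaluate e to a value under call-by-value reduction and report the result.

Answer: true

Trace:
step 0: ((let x = (false || (8 == 8)) in 2) < (9 * (let y = 7 in (if true then y else y))))
step 1: [delta@0.0.1] ((let x = (false || true) in 2) < (9 * (let y = 7 in (if true then y else y))))
step 2: [delta@0.0] ((let x = true in 2) < (9 * (let y = 7 in (if true then y else y))))
step 3: [let@0] (2 < (9 * (let y = 7 in (if true then y else y))))
step 4: [let@1.1] (2 < (9 * (if true then 7 else 7)))
step 5: [if@1.1] (2 < (9 * 7))
step 6: [delta@1] (2 < 63)
step 7: [delta@root] true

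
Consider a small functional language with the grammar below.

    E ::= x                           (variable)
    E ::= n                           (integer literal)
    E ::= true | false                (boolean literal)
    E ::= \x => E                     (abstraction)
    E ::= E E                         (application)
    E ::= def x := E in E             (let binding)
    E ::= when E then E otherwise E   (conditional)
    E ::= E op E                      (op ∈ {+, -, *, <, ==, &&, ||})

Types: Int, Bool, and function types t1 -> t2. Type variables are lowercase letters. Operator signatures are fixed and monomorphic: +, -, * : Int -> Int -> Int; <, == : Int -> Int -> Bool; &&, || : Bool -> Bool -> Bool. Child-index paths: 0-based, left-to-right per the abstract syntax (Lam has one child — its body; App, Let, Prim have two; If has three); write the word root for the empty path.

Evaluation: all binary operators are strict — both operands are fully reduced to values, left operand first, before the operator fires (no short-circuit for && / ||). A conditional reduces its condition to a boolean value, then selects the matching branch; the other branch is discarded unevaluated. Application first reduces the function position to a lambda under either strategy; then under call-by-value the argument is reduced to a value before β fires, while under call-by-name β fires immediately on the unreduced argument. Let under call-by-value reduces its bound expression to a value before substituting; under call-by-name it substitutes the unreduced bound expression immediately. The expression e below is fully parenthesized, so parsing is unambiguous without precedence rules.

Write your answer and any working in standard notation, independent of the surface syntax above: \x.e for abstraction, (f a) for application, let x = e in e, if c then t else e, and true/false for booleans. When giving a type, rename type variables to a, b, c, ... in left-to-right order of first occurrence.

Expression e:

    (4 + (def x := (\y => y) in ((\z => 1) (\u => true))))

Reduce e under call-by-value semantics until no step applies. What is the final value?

Derivation:
step 0: (4 + (let x = (\y.y) in ((\z.1) (\u.true))))
step 1: [let@1] (4 + ((\z.1) (\u.true)))
step 2: [beta@1] (4 + 1)
step 3: [delta@root] 5

Answer: 5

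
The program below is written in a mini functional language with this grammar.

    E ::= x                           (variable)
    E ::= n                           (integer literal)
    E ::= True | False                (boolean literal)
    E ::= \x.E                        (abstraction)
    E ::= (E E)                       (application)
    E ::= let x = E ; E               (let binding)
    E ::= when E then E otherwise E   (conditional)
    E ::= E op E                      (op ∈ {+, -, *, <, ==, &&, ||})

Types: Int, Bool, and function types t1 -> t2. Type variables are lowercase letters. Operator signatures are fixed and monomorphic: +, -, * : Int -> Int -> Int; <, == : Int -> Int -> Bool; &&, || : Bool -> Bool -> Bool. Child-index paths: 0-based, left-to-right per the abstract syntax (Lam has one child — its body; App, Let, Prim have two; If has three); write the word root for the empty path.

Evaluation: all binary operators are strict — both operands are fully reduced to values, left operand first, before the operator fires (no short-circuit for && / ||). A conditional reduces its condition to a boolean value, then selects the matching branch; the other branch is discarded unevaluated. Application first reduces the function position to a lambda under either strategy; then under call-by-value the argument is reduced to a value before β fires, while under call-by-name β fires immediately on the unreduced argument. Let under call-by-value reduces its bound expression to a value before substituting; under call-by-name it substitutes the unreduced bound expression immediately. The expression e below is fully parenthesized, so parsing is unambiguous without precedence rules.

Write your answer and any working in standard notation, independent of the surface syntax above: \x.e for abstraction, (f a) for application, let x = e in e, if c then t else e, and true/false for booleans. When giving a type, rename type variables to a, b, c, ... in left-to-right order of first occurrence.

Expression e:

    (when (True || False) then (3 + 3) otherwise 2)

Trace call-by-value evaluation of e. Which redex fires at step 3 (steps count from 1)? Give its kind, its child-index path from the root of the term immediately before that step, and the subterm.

Working:
step 0: (if (true || false) then (3 + 3) else 2)
step 1: [delta@0] (if true then (3 + 3) else 2)
step 2: [if@root] (3 + 3)
step 3: [delta@root] 6

Answer: delta at root : (3 + 3)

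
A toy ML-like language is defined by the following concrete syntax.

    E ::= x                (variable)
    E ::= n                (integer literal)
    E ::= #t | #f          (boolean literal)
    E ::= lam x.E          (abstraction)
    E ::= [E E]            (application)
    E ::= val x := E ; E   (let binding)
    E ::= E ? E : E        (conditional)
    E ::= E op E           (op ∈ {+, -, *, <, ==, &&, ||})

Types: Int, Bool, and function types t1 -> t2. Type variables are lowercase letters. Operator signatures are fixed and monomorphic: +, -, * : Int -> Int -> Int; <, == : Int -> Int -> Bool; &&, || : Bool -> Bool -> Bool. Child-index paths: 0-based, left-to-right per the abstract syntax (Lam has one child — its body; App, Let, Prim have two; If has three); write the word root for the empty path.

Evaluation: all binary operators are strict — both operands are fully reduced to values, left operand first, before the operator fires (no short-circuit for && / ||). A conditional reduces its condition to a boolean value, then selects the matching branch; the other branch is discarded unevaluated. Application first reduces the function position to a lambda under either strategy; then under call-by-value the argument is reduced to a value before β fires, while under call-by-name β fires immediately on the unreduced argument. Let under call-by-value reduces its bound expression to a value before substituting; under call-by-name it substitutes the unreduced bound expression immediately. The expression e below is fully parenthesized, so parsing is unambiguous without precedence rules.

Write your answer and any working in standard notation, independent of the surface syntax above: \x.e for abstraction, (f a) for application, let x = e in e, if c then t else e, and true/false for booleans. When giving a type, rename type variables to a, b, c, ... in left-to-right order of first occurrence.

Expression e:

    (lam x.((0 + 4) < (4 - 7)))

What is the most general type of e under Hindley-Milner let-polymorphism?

Answer: a -> Bool

Derivation:
  unify Int ~ Int
  unify Int ~ Int
  unify Int ~ Int
  unify Int ~ Int
  unify Int ~ Int
  unify Int ~ Int
\x._ : a -> Bool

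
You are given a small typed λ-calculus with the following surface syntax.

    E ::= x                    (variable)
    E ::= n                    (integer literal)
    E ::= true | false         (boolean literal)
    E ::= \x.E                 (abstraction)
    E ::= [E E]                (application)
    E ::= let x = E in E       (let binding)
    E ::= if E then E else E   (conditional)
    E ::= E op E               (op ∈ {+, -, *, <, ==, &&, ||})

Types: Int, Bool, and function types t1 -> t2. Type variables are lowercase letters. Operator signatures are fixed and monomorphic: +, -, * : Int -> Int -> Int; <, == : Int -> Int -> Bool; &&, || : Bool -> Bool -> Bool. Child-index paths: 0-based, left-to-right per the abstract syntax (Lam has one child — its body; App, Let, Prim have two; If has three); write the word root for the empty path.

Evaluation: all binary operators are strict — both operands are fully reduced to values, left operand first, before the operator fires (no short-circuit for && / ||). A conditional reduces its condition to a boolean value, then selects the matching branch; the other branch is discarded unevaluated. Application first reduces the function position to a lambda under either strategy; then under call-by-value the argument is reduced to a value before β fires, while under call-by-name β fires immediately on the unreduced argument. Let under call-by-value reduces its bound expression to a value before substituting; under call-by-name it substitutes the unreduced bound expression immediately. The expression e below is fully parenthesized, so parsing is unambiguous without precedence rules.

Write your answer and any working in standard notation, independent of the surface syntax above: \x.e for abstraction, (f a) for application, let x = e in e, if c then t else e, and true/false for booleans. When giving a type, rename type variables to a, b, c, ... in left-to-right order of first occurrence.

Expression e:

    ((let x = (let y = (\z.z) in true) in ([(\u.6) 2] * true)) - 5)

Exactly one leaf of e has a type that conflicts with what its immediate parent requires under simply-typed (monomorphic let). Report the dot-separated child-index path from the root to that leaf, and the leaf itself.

Answer: 0.1.1 : true

Trace:
z : a
\z._ : a -> a
let y : a -> a
let x : Bool
\u._ : b -> Int
  unify b -> Int ~ Int -> c
  unify b ~ Int
  unify Int ~ c
_ _ : Int
  unify Int ~ Int
  unify Bool ~ Int
  FAIL: mismatch Bool ~ Int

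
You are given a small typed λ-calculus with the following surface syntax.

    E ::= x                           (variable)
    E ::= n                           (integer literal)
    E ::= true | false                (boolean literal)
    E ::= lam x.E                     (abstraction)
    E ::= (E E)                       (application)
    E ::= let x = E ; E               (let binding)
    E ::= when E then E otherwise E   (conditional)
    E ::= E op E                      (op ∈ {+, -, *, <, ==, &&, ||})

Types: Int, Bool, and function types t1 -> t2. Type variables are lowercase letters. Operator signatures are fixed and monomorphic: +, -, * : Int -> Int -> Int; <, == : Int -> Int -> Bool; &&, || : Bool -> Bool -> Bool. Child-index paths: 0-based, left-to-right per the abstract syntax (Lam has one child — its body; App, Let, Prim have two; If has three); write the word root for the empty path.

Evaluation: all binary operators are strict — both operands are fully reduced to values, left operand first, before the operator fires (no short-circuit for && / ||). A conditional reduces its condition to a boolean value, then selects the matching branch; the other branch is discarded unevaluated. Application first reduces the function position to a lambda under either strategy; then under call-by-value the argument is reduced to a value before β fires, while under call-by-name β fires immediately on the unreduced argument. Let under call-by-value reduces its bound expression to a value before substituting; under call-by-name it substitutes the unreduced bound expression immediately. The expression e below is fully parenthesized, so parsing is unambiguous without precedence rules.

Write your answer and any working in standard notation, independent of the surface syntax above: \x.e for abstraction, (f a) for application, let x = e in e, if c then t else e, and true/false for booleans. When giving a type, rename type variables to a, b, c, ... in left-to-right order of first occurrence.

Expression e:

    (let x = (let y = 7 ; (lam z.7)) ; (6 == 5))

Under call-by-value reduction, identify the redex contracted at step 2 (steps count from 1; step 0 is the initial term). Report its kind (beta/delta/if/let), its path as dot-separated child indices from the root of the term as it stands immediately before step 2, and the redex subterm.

Derivation:
step 0: (let x = (let y = 7 in (\z.7)) in (6 == 5))
step 1: [let@0] (let x = (\z.7) in (6 == 5))
step 2: [let@root] (6 == 5)

Answer: let at root : (let x = (\z.7) in (6 == 5))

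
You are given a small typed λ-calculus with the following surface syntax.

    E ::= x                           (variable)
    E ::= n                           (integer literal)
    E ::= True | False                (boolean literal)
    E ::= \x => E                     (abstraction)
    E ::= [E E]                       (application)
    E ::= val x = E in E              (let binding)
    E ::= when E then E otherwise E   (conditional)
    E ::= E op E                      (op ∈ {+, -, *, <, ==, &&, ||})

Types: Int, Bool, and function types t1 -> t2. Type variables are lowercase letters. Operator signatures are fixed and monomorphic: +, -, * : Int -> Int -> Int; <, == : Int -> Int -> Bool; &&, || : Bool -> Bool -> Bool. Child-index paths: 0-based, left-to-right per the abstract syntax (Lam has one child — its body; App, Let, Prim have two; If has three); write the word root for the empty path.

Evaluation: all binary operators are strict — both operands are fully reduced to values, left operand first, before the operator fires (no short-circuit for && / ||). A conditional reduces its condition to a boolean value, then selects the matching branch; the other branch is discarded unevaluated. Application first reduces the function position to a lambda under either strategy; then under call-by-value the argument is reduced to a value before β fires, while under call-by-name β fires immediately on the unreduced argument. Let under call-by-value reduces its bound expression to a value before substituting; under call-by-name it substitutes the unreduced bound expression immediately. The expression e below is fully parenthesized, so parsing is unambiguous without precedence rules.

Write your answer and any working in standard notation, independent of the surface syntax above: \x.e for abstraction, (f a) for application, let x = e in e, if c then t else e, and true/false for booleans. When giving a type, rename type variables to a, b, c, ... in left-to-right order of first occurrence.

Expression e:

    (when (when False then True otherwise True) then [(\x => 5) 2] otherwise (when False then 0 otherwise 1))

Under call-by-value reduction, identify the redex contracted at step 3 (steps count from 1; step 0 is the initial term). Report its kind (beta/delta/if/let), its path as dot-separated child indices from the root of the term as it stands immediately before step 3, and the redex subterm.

Derivation:
step 0: (if (if false then true else true) then ((\x.5) 2) else (if false then 0 else 1))
step 1: [if@0] (if true then ((\x.5) 2) else (if false then 0 else 1))
step 2: [if@root] ((\x.5) 2)
step 3: [beta@root] 5

Answer: beta at root : ((\x.5) 2)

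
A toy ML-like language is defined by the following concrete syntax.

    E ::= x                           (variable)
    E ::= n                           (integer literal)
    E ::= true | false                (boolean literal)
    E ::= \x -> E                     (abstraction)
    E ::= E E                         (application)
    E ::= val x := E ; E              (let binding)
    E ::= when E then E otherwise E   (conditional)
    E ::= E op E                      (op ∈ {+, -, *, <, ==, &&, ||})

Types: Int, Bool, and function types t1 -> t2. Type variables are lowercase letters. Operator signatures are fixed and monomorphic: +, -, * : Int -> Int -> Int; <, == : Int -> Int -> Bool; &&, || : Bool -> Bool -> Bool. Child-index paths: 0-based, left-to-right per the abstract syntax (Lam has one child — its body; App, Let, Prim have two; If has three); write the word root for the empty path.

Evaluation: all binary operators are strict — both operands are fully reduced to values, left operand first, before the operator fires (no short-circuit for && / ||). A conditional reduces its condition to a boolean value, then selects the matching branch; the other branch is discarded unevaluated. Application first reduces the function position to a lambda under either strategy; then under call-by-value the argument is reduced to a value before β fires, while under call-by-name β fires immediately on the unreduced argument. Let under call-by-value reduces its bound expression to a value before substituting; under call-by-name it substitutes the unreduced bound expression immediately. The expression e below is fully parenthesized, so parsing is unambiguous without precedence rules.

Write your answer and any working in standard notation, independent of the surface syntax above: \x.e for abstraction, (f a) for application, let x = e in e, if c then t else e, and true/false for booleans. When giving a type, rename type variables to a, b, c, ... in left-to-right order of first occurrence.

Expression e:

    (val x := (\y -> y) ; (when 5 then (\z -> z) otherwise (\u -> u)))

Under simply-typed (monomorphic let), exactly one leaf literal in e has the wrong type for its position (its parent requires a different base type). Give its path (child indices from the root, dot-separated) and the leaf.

Trace:
y : a
\y._ : a -> a
let x : a -> a
  unify Int ~ Bool
  FAIL: mismatch Int ~ Bool

Answer: 1.0 : 5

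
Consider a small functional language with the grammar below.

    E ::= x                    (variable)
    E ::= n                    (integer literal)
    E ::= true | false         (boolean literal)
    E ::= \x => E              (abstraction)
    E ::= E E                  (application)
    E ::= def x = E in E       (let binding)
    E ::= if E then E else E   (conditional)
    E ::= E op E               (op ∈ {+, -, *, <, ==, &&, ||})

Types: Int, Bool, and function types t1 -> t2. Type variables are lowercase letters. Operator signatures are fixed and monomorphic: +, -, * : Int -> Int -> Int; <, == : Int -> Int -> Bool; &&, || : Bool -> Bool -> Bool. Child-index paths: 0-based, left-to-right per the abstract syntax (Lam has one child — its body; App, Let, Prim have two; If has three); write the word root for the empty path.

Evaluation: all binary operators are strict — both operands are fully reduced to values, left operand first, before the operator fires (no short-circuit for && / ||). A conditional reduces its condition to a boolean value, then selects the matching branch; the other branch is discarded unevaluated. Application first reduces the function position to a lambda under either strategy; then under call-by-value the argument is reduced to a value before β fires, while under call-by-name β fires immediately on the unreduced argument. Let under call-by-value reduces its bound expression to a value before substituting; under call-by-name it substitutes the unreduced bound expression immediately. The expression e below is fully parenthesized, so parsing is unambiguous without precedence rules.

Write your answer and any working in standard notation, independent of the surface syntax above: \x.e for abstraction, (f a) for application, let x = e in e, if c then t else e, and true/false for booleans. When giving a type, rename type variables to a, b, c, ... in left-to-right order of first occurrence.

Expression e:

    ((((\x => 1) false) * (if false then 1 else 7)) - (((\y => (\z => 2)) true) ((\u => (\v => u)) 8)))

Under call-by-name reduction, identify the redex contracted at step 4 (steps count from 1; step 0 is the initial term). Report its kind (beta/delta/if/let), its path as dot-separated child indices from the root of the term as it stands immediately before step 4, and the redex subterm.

Answer: beta at 1.0 : ((\y.(\z.2)) true)

Derivation:
step 0: ((((\x.1) false) * (if false then 1 else 7)) - (((\y.(\z.2)) true) ((\u.(\v.u)) 8)))
step 1: [beta@0.0] ((1 * (if false then 1 else 7)) - (((\y.(\z.2)) true) ((\u.(\v.u)) 8)))
step 2: [if@0.1] ((1 * 7) - (((\y.(\z.2)) true) ((\u.(\v.u)) 8)))
step 3: [delta@0] (7 - (((\y.(\z.2)) true) ((\u.(\v.u)) 8)))
step 4: [beta@1.0] (7 - ((\z.2) ((\u.(\v.u)) 8)))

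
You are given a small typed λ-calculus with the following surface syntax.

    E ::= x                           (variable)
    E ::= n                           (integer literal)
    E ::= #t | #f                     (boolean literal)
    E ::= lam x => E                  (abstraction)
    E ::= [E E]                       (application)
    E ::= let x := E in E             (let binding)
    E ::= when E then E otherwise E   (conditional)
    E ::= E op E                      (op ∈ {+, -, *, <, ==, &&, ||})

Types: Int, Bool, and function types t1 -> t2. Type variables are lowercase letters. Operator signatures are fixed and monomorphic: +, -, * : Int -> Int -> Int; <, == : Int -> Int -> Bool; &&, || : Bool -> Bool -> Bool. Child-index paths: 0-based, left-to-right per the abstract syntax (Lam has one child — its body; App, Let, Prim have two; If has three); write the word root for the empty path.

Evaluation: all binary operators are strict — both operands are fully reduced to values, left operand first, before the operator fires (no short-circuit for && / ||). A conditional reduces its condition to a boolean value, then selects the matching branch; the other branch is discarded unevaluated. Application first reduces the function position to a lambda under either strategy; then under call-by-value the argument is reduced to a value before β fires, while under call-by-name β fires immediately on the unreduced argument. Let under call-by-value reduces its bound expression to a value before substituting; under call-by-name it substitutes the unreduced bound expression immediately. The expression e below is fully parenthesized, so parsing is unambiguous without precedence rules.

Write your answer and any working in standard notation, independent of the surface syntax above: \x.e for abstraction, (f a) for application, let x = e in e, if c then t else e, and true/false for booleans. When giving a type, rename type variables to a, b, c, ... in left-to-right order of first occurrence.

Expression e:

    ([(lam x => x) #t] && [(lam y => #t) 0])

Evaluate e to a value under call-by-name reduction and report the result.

Trace:
step 0: (((\x.x) true) && ((\y.true) 0))
step 1: [beta@0] (true && ((\y.true) 0))
step 2: [beta@1] (true && true)
step 3: [delta@root] true

Answer: true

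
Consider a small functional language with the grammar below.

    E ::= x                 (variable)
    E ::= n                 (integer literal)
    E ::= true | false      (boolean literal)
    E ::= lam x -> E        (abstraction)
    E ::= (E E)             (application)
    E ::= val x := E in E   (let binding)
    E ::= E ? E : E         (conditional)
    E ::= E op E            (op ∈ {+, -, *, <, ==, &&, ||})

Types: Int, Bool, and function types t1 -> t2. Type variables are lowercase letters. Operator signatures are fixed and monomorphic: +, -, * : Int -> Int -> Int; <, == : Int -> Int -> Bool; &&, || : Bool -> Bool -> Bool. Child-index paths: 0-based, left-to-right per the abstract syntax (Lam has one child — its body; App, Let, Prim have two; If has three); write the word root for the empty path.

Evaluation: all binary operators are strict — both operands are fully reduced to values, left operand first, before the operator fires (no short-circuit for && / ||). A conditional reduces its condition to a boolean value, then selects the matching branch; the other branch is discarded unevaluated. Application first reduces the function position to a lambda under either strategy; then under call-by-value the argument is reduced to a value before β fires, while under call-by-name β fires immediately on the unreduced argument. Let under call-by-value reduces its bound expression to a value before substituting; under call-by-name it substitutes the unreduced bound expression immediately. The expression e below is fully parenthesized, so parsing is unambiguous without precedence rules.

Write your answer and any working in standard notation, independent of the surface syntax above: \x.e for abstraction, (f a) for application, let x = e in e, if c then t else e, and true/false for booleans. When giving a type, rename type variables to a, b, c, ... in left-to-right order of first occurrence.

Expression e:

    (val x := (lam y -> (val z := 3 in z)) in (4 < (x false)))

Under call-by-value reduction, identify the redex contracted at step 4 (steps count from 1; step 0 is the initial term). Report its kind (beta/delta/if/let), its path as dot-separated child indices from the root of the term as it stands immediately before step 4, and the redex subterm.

Trace:
step 0: (let x = (\y.(let z = 3 in z)) in (4 < (x false)))
step 1: [let@root] (4 < ((\y.(let z = 3 in z)) false))
step 2: [beta@1] (4 < (let z = 3 in z))
step 3: [let@1] (4 < 3)
step 4: [delta@root] false

Answer: delta at root : (4 < 3)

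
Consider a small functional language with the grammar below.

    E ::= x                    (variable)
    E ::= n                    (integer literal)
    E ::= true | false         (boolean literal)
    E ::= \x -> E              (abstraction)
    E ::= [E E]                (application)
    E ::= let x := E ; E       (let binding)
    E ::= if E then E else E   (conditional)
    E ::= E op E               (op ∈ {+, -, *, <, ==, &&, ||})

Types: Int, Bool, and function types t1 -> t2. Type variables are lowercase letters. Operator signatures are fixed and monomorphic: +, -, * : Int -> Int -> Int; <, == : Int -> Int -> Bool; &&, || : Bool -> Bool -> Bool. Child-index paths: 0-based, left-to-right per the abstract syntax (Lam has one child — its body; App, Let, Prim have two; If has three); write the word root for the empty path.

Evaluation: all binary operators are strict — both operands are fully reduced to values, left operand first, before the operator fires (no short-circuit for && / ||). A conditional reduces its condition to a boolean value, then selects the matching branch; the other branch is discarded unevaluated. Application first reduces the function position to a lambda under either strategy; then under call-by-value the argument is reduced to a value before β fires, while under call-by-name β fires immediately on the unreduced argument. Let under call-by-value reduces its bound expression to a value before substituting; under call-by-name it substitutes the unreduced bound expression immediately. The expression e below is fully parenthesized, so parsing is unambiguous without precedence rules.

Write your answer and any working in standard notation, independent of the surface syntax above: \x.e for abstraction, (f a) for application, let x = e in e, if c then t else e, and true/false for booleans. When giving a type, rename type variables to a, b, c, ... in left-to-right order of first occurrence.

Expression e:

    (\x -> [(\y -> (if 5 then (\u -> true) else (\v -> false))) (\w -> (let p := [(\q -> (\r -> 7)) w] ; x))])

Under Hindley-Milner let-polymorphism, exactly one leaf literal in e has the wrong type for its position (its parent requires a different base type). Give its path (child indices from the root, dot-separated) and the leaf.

Working:
  unify Int ~ Bool
  FAIL: mismatch Int ~ Bool

Answer: 0.0.0.0 : 5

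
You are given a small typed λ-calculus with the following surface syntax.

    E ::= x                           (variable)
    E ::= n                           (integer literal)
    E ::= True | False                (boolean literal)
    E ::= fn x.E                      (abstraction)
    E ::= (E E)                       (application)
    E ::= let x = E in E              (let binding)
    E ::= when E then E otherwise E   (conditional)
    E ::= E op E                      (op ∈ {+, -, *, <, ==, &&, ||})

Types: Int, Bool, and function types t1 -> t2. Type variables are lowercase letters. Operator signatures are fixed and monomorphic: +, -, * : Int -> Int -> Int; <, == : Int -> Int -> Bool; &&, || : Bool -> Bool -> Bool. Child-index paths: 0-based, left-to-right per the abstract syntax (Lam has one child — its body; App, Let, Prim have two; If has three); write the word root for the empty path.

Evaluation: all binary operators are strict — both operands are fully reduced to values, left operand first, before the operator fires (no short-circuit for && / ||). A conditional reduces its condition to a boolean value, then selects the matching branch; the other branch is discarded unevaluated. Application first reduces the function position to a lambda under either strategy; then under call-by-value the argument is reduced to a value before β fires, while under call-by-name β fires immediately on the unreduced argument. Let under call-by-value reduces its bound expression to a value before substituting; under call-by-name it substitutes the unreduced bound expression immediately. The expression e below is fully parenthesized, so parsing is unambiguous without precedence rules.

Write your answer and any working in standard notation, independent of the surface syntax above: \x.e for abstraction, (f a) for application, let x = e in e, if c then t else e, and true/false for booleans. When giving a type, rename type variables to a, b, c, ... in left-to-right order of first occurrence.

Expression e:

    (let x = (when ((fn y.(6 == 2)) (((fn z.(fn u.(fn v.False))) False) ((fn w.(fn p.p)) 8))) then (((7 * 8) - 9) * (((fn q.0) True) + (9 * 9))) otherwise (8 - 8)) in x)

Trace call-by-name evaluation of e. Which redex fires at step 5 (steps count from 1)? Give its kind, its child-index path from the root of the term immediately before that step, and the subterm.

Derivation:
step 0: (let x = (if ((\y.(6 == 2)) (((\z.(\u.(\v.false))) false) ((\w.(\p.p)) 8))) then (((7 * 8) - 9) * (((\q.0) true) + (9 * 9))) else (8 - 8)) in x)
step 1: [let@root] (if ((\y.(6 == 2)) (((\z.(\u.(\v.false))) false) ((\w.(\p.p)) 8))) then (((7 * 8) - 9) * (((\q.0) true) + (9 * 9))) else (8 - 8))
step 2: [beta@0] (if (6 == 2) then (((7 * 8) - 9) * (((\q.0) true) + (9 * 9))) else (8 - 8))
step 3: [delta@0] (if false then (((7 * 8) - 9) * (((\q.0) true) + (9 * 9))) else (8 - 8))
step 4: [if@root] (8 - 8)
step 5: [delta@root] 0

Answer: delta at root : (8 - 8)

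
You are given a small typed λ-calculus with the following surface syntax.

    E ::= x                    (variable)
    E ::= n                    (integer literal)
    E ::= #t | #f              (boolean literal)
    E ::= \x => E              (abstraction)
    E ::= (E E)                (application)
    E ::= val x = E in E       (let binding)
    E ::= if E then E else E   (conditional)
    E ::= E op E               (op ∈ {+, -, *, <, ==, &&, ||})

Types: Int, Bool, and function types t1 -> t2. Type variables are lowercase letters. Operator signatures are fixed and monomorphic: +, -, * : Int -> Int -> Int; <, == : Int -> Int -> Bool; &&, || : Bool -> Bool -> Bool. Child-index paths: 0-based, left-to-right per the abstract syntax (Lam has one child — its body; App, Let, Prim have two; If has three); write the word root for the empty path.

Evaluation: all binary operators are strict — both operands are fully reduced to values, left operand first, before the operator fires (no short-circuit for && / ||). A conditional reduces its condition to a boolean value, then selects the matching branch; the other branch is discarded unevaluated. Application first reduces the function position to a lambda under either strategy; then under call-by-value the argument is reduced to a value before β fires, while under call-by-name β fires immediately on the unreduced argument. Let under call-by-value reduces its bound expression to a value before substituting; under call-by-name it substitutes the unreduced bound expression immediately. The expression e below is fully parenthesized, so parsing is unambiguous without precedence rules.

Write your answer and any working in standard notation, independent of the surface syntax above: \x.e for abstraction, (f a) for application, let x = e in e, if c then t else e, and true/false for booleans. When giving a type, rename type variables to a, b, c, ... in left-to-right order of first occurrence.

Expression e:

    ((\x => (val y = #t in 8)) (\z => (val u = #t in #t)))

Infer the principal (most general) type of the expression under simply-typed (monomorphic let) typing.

Answer: Int

Trace:
let y : Bool
\x._ : a -> Int
let u : Bool
\z._ : b -> Bool
  unify a -> Int ~ (b -> Bool) -> c
  unify a ~ b -> Bool
  unify Int ~ c
_ _ : Int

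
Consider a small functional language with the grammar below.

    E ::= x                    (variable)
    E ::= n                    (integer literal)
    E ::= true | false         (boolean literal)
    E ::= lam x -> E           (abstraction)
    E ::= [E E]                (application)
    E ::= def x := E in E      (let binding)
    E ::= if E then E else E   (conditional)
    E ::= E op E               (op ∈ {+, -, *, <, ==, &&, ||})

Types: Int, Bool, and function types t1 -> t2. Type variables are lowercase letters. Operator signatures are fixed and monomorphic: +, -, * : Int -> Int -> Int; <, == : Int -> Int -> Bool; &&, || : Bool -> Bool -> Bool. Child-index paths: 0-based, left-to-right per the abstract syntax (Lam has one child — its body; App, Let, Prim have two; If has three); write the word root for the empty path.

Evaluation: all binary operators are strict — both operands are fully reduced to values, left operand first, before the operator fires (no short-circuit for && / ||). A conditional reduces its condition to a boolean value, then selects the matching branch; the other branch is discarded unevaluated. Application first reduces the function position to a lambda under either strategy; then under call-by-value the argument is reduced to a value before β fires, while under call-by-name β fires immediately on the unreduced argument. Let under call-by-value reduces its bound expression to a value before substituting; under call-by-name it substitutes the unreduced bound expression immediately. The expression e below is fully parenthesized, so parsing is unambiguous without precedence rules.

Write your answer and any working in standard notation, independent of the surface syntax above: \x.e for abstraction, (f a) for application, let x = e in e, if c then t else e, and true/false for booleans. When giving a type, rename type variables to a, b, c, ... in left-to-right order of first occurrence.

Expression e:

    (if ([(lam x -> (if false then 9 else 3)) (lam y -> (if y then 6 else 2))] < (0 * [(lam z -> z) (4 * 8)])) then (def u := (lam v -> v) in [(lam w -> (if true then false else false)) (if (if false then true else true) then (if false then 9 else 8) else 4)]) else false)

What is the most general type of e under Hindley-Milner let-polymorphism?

Working:
  unify Bool ~ Bool
  unify Int ~ Int
\x._ : a -> Int
y : b
  unify b ~ Bool
  unify Int ~ Int
\y._ : Bool -> Int
  unify a -> Int ~ (Bool -> Int) -> c
  unify a ~ Bool -> Int
  unify Int ~ c
_ _ : Int
  unify Int ~ Int
  unify Int ~ Int
z : d
\z._ : d -> d
  unify Int ~ Int
  unify Int ~ Int
  unify d -> d ~ Int -> e
  unify d ~ Int
  unify Int ~ e
_ _ : Int
  unify Int ~ Int
  unify Int ~ Int
  unify Bool ~ Bool
v : f
\v._ : f -> f
let u : forall. f -> f
  unify Bool ~ Bool
  unify Bool ~ Bool
\w._ : g -> Bool
  unify Bool ~ Bool
  unify Bool ~ Bool
  unify Bool ~ Bool
  unify Bool ~ Bool
  unify Int ~ Int
  unify Int ~ Int
  unify g -> Bool ~ Int -> h
  unify g ~ Int
  unify Bool ~ h
_ _ : Bool
  unify Bool ~ Bool

Answer: Bool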